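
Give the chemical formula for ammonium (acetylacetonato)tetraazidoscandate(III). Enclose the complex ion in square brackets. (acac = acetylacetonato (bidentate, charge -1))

Ligands: 4 azido (N3, -1), 1 acetylacetonato (acac, -1). Ligand charge sum = -5.
Charge balance with ammonium (+1) requires 1 complex ion per 2 ammonium.

(NH4)2[Sc(acac)(N3)4]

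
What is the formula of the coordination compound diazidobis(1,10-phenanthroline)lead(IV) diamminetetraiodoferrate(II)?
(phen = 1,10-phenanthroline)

Cation [Pb…]: ligand charges -2, Pb(IV) ⇒ ion charge 2+.
Anion [Fe…]: ligand charges -4, Fe(II) ⇒ ion charge 2−.
One 2+ cation balances one 2− anion.

[Pb(N3)2(phen)2][FeI4(NH3)2]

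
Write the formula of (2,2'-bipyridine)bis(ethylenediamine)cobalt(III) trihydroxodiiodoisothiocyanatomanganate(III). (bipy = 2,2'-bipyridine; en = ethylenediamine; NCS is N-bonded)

Cation [Co…]: ligand charges 0, Co(III) ⇒ ion charge 3+.
Anion [Mn…]: ligand charges -6, Mn(III) ⇒ ion charge 3−.
One 3+ cation balances one 3− anion.

[Co(bipy)(en)2][MnI2(NCS)(OH)3]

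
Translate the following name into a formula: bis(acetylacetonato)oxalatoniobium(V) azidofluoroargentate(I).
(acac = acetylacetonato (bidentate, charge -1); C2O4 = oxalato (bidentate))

Cation [Nb…]: ligand charges -4, Nb(V) ⇒ ion charge 1+.
Anion [Ag…]: ligand charges -2, Ag(I) ⇒ ion charge 1−.
One 1+ cation balances one 1− anion.

[Nb(acac)2(C2O4)][AgF(N3)]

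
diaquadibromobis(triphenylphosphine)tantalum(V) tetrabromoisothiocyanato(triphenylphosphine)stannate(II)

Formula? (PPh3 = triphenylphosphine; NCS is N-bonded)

Cation [Ta…]: ligand charges -2, Ta(V) ⇒ ion charge 3+.
Anion [Sn…]: ligand charges -5, Sn(II) ⇒ ion charge 3−.
One 3+ cation balances one 3− anion.

[TaBr2(H2O)2(PPh3)2][SnBr4(NCS)(PPh3)]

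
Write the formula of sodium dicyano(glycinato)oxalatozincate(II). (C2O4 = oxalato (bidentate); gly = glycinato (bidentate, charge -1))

Ligands: 1 oxalato (C2O4, -2), 2 cyano (CN, -1), 1 glycinato (gly, -1). Ligand charge sum = -5.
With Zn in oxidation state +2, the complex ion is [Zn...]^3−.
Charge balance with sodium (+1) requires 1 complex ion per 3 sodium.

Na3[Zn(C2O4)(CN)2(gly)]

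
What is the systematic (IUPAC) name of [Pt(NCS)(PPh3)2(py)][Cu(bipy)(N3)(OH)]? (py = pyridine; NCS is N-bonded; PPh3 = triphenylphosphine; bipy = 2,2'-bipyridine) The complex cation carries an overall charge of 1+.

Both ions are complex: the cation is named first with the plain metal name, the anion second with the -ate form; each ion's ligands are alphabetised independently.
The complex cation is given as 1+; its ligand charges sum to -1, so Pt = +2.
A 1:1 salt means the anion carries the equal and opposite charge, 1−.
Anion: ligand charges sum to -2; for the ion to be 1−, Cu = +1.

isothiocyanato(pyridine)bis(triphenylphosphine)platinum(II) azido(2,2'-bipyridine)hydroxocuprate(I)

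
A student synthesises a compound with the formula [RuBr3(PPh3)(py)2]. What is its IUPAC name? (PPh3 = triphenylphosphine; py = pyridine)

tribromobis(pyridine)(triphenylphosphine)ruthenium(III)

There is no counter-ion, so the complex is neutral overall.
Ligand charges: 3×bromo (-1 each), 1×triphenylphosphine (neutral), 2×pyridine (neutral); total -3. So Ru + (-3) = 0, giving Ru = +3.
Ligands are named alphabetically: bromo before pyridine before triphenylphosphine.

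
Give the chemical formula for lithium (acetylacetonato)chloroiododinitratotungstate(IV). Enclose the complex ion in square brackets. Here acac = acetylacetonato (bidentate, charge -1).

Ligands: 2 nitrato (NO3, -1), 1 acetylacetonato (acac, -1), 1 chloro (Cl, -1), 1 iodo (I, -1). Ligand charge sum = -5.
Charge balance with lithium (+1) requires 1 complex ion per 1 lithium.

Li[W(acac)ClI(NO3)2]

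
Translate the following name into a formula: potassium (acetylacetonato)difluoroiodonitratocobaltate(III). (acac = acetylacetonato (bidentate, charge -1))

Ligands: 1 iodo (I, -1), 1 acetylacetonato (acac, -1), 2 fluoro (F, -1), 1 nitrato (NO3, -1). Ligand charge sum = -5.
With Co in oxidation state +3, the complex ion is [Co...]^2−.
Charge balance with potassium (+1) requires 1 complex ion per 2 potassium.

K2[Co(acac)F2I(NO3)]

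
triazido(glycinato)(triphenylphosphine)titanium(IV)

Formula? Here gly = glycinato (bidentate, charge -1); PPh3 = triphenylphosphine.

Ligands: 3 azido (N3, -1), 1 glycinato (gly, -1), 1 triphenylphosphine (PPh3, neutral). Ligand charge sum = -4.
With Ti in oxidation state +4, the complex ion is [Ti...].

[Ti(gly)(N3)3(PPh3)]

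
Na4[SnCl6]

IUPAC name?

sodium hexachlorostannate(II)

The 4 sodium counter-ions carry a total charge of +4, so each complex ion is 4−.
Ligand charges: 6×chloro (-1 each); total -6. So Sn + (-6) = 4−, giving Sn = +2.
The complex ion is anionic, so tin takes the -ate form stannate(II).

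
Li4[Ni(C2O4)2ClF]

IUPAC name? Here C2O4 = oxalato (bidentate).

The 4 lithium counter-ions carry a total charge of +4, so each complex ion is 4−.
Ligand charges: 1×fluoro (-1 each), 1×chloro (-1 each), 2×oxalato (-2 each); total -6. So Ni + (-6) = 4−, giving Ni = +2.
The complex ion is anionic, so nickel takes the -ate form nickelate(II).

lithium chlorofluorodioxalatonickelate(II)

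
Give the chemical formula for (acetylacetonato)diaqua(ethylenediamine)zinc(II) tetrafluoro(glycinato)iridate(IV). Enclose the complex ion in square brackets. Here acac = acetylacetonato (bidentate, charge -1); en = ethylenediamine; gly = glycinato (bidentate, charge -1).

Cation [Zn…]: ligand charges -1, Zn(II) ⇒ ion charge 1+.
Anion [Ir…]: ligand charges -5, Ir(IV) ⇒ ion charge 1−.
One 1+ cation balances one 1− anion.

[Zn(acac)(en)(H2O)2][IrF4(gly)]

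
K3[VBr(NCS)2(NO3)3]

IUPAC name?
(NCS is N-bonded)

potassium bromodiisothiocyanatotrinitratovanadate(III)

The 3 potassium counter-ions carry a total charge of +3, so each complex ion is 3−.
Ligand charges: 2×isothiocyanato (-1 each), 3×nitrato (-1 each), 1×bromo (-1 each); total -6. So V + (-6) = 3−, giving V = +3.
Ligands are named alphabetically: bromo before isothiocyanato before nitrato.
The complex ion is anionic, so vanadium takes the -ate form vanadate(III).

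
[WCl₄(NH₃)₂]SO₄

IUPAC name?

diamminetetrachlorotungsten(VI) sulfate

The 1 sulfate counter-ion carries a total charge of -2, so each complex ion is 2+.
Ligand charges: 4×chloro (-1 each), 2×ammine (neutral); total -4. So W + (-4) = 2+, giving W = +6.
Ligands are named alphabetically: ammine before chloro.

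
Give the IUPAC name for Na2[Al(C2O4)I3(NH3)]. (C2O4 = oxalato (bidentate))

The 2 sodium counter-ions carry a total charge of +2, so each complex ion is 2−.
Ligand charges: 1×ammine (neutral), 1×oxalato (-2 each), 3×iodo (-1 each); total -5. So Al + (-5) = 2−, giving Al = +3.
Ligands are named alphabetically: ammine before iodo before oxalato.
The complex ion is anionic, so aluminium takes the -ate form aluminate(III).

sodium amminetriiodooxalatoaluminate(III)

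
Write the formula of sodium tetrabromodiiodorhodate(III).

Ligands: 2 iodo (I, -1), 4 bromo (Br, -1). Ligand charge sum = -6.
With Rh in oxidation state +3, the complex ion is [Rh...]^3−.
Charge balance with sodium (+1) requires 1 complex ion per 3 sodium.

Na3[RhBr4I2]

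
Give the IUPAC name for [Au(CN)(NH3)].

There is no counter-ion, so the complex is neutral overall.
Ligand charges: 1×ammine (neutral), 1×cyano (-1 each); total -1. So Au + (-1) = 0, giving Au = +1.
Ligands are named alphabetically: ammine before cyano.

amminecyanogold(I)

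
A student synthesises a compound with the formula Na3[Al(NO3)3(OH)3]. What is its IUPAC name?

The 3 sodium counter-ions carry a total charge of +3, so each complex ion is 3−.
Ligand charges: 3×nitrato (-1 each), 3×hydroxo (-1 each); total -6. So Al + (-6) = 3−, giving Al = +3.
The complex ion is anionic, so aluminium takes the -ate form aluminate(III).

sodium trihydroxotrinitratoaluminate(III)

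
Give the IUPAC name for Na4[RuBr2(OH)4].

The 4 sodium counter-ions carry a total charge of +4, so each complex ion is 4−.
Ligand charges: 2×bromo (-1 each), 4×hydroxo (-1 each); total -6. So Ru + (-6) = 4−, giving Ru = +2.
Ligands are named alphabetically: bromo before hydroxo.
The complex ion is anionic, so ruthenium takes the -ate form ruthenate(II).

sodium dibromotetrahydroxoruthenate(II)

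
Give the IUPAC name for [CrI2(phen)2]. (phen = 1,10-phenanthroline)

diiodobis(1,10-phenanthroline)chromium(II)

There is no counter-ion, so the complex is neutral overall.
Ligand charges: 2×1,10-phenanthroline (neutral), 2×iodo (-1 each); total -2. So Cr + (-2) = 0, giving Cr = +2.
Ligands are named alphabetically: iodo before phenanthroline.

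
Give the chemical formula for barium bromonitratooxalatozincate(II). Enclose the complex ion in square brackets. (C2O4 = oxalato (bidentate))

Ligands: 1 nitrato (NO3, -1), 1 bromo (Br, -1), 1 oxalato (C2O4, -2). Ligand charge sum = -4.
Charge balance with barium (+2) requires 1 complex ion per 1 barium.

Ba[ZnBr(C2O4)(NO3)]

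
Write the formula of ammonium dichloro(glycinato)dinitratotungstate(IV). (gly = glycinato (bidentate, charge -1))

Ligands: 1 glycinato (gly, -1), 2 nitrato (NO3, -1), 2 chloro (Cl, -1). Ligand charge sum = -5.
With W in oxidation state +4, the complex ion is [W...]^1−.
Charge balance with ammonium (+1) requires 1 complex ion per 1 ammonium.

NH4[WCl2(gly)(NO3)2]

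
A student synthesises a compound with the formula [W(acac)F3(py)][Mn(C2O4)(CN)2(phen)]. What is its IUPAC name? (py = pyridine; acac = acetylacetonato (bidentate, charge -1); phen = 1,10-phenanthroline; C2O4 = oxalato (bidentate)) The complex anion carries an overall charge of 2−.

Both ions are complex: the cation is named first with the plain metal name, the anion second with the -ate form; each ion's ligands are alphabetised independently.
The complex anion is given as 2−; its ligand charges sum to -4, so Mn = +2.
A 1:1 salt means the cation carries the equal and opposite charge, 2+.
Cation: ligand charges sum to -4; for the ion to be 2+, W = +6.

(acetylacetonato)trifluoro(pyridine)tungsten(VI) dicyanooxalato(1,10-phenanthroline)manganate(II)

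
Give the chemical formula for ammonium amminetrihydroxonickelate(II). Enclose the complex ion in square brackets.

Ligands: 3 hydroxo (OH, -1), 1 ammine (NH3, neutral). Ligand charge sum = -3.
With Ni in oxidation state +2, the complex ion is [Ni...]^1−.
Charge balance with ammonium (+1) requires 1 complex ion per 1 ammonium.

NH4[Ni(NH3)(OH)3]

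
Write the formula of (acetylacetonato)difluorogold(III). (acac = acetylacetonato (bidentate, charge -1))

Ligands: 2 fluoro (F, -1), 1 acetylacetonato (acac, -1). Ligand charge sum = -3.
With Au in oxidation state +3, the complex ion is [Au...].

[Au(acac)F2]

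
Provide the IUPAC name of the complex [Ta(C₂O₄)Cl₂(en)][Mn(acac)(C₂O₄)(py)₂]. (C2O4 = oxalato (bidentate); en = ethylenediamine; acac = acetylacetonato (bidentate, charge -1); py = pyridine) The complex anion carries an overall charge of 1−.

Both ions are complex: the cation is named first with the plain metal name, the anion second with the -ate form; each ion's ligands are alphabetised independently.
The complex anion is given as 1−; its ligand charges sum to -3, so Mn = +2.
A 1:1 salt means the cation carries the equal and opposite charge, 1+.
Cation: ligand charges sum to -4; for the ion to be 1+, Ta = +5.

dichloro(ethylenediamine)oxalatotantalum(V) (acetylacetonato)oxalatobis(pyridine)manganate(II)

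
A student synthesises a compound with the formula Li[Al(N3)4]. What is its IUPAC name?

The 1 lithium counter-ion carries a total charge of +1, so each complex ion is 1−.
Ligand charges: 4×azido (-1 each); total -4. So Al + (-4) = 1−, giving Al = +3.
The complex ion is anionic, so aluminium takes the -ate form aluminate(III).

lithium tetraazidoaluminate(III)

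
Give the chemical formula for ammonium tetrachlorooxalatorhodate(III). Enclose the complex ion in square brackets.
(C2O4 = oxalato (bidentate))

(NH4)3[Rh(C2O4)Cl4]

Ligands: 1 oxalato (C2O4, -2), 4 chloro (Cl, -1). Ligand charge sum = -6.
Charge balance with ammonium (+1) requires 1 complex ion per 3 ammonium.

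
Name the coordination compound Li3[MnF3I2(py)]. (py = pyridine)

lithium trifluorodiiodo(pyridine)manganate(II)

The 3 lithium counter-ions carry a total charge of +3, so each complex ion is 3−.
Ligand charges: 3×fluoro (-1 each), 1×pyridine (neutral), 2×iodo (-1 each); total -5. So Mn + (-5) = 3−, giving Mn = +2.
Ligands are named alphabetically: fluoro before iodo before pyridine.
The complex ion is anionic, so manganese takes the -ate form manganate(II).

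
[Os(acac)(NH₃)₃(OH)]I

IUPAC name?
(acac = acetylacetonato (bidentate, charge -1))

The 1 iodide counter-ion carries a total charge of -1, so each complex ion is 1+.
Ligand charges: 1×acetylacetonato (-1 each), 1×hydroxo (-1 each), 3×ammine (neutral); total -2. So Os + (-2) = 1+, giving Os = +3.
Ligands are named alphabetically: acetylacetonato before ammine before hydroxo.

(acetylacetonato)triamminehydroxoosmium(III) iodide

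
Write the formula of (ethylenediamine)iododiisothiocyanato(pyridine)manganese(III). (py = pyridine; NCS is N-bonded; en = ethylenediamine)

Ligands: 1 pyridine (py, neutral), 1 iodo (I, -1), 2 isothiocyanato (NCS, -1), 1 ethylenediamine (en, neutral). Ligand charge sum = -3.
With Mn in oxidation state +3, the complex ion is [Mn...].

[Mn(en)I(NCS)2(py)]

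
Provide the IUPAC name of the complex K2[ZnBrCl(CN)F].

potassium bromochlorocyanofluorozincate(II)

The 2 potassium counter-ions carry a total charge of +2, so each complex ion is 2−.
Ligand charges: 1×cyano (-1 each), 1×bromo (-1 each), 1×chloro (-1 each), 1×fluoro (-1 each); total -4. So Zn + (-4) = 2−, giving Zn = +2.
Ligands are named alphabetically: bromo before chloro before cyano before fluoro.
The complex ion is anionic, so zinc takes the -ate form zincate(II).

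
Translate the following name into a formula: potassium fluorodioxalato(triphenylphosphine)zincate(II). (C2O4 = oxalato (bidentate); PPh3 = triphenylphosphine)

Ligands: 2 oxalato (C2O4, -2), 1 fluoro (F, -1), 1 triphenylphosphine (PPh3, neutral). Ligand charge sum = -5.
Charge balance with potassium (+1) requires 1 complex ion per 3 potassium.

K3[Zn(C2O4)2F(PPh3)]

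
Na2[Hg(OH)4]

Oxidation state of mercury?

2 sodium outside the brackets (+1 each) → the complex ion is 2−.
Ligand charges: 4×OH = -4; sum -4.
Hg + (-4) = 2− ⇒ Hg is +2.

+2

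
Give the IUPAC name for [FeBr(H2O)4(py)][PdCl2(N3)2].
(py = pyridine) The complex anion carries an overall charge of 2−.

tetraaquabromo(pyridine)iron(III) diazidodichloropalladate(II)

The complex anion is given as 2−; its ligand charges sum to -4, so Pd = +2.
A 1:1 salt means the cation carries the equal and opposite charge, 2+.
Cation: ligand charges sum to -1; for the ion to be 2+, Fe = +3.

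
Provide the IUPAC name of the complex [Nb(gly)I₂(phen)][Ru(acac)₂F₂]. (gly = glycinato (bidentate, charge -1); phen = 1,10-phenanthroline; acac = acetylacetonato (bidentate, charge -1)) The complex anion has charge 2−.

(glycinato)diiodo(1,10-phenanthroline)niobium(V) bis(acetylacetonato)difluororuthenate(II)

Both ions are complex: the cation is named first with the plain metal name, the anion second with the -ate form; each ion's ligands are alphabetised independently.
The complex anion is given as 2−; its ligand charges sum to -4, so Ru = +2.
A 1:1 salt means the cation carries the equal and opposite charge, 2+.
Cation: ligand charges sum to -3; for the ion to be 2+, Nb = +5.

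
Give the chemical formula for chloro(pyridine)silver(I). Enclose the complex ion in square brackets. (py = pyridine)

[AgCl(py)]

Ligands: 1 chloro (Cl, -1), 1 pyridine (py, neutral). Ligand charge sum = -1.
With Ag in oxidation state +1, the complex ion is [Ag...].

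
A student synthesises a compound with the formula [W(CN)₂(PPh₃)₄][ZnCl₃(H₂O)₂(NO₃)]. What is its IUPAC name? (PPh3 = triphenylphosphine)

dicyanotetrakis(triphenylphosphine)tungsten(IV) diaquatrichloronitratozincate(II)

Zinc is always +2 in its complexes; the anion's ligand charges sum to -4, so the complex anion is 2−.
A 1:1 salt means the cation carries the equal and opposite charge, 2+.
Cation: ligand charges sum to -2; for the ion to be 2+, W = +4.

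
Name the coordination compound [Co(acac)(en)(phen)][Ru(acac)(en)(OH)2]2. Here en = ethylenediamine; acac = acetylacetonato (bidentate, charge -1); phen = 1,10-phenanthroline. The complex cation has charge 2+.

Both ions are complex: the cation is named first with the plain metal name, the anion second with the -ate form; each ion's ligands are alphabetised independently.
The complex cation is given as 2+; its ligand charges sum to -1, so Co = +3.
With 2 anions per cation, each anion must be 2/2 = 1−.
Anion: ligand charges sum to -3; for the ion to be 1−, Ru = +2.

(acetylacetonato)(ethylenediamine)(1,10-phenanthroline)cobalt(III) (acetylacetonato)(ethylenediamine)dihydroxoruthenate(II)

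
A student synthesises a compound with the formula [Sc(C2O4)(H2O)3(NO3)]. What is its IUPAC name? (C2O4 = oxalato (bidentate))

There is no counter-ion, so the complex is neutral overall.
Ligand charges: 3×aqua (neutral), 1×nitrato (-1 each), 1×oxalato (-2 each); total -3. So Sc + (-3) = 0, giving Sc = +3.
Ligands are named alphabetically: aqua before nitrato before oxalato.

triaquanitratooxalatoscandium(III)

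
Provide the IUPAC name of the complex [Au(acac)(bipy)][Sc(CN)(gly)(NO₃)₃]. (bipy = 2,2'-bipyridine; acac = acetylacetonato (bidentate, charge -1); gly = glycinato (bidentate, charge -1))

(acetylacetonato)(2,2'-bipyridine)gold(III) cyano(glycinato)trinitratoscandate(III)

Both ions are complex: the cation is named first with the plain metal name, the anion second with the -ate form; each ion's ligands are alphabetised independently.
Scandium is always +3 in its complexes; the anion's ligand charges sum to -5, so the complex anion is 2−.
A 1:1 salt means the cation carries the equal and opposite charge, 2+.
Cation: ligand charges sum to -1; for the ion to be 2+, Au = +3.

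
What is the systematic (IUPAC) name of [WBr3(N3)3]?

There is no counter-ion, so the complex is neutral overall.
Ligand charges: 3×bromo (-1 each), 3×azido (-1 each); total -6. So W + (-6) = 0, giving W = +6.
Ligands are named alphabetically: azido before bromo.

triazidotribromotungsten(VI)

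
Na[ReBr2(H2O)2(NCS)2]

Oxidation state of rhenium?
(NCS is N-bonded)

+3

1 sodium outside the brackets (+1 each) → the complex ion is 1−.
Ligand charges: 2×Br = -2; 2×H2O neutral; 2×NCS = -2; sum -4.
Re + (-4) = 1− ⇒ Re is +3.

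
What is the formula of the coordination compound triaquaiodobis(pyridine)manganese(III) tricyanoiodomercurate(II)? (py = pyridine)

Cation [Mn…]: ligand charges -1, Mn(III) ⇒ ion charge 2+.
Anion [Hg…]: ligand charges -4, Hg(II) ⇒ ion charge 2−.
One 2+ cation balances one 2− anion.

[Mn(H2O)3I(py)2][Hg(CN)3I]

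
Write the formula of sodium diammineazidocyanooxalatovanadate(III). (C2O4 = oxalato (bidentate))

Ligands: 1 oxalato (C2O4, -2), 2 ammine (NH3, neutral), 1 azido (N3, -1), 1 cyano (CN, -1). Ligand charge sum = -4.
Charge balance with sodium (+1) requires 1 complex ion per 1 sodium.

Na[V(C2O4)(CN)(N3)(NH3)2]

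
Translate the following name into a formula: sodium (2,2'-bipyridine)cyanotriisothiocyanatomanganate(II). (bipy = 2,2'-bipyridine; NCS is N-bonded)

Ligands: 1 2,2'-bipyridine (bipy, neutral), 1 cyano (CN, -1), 3 isothiocyanato (NCS, -1). Ligand charge sum = -4.
Charge balance with sodium (+1) requires 1 complex ion per 2 sodium.

Na2[Mn(bipy)(CN)(NCS)3]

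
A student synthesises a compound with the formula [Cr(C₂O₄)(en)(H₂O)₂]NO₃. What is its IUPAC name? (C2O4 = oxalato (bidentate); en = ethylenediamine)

diaqua(ethylenediamine)oxalatochromium(III) nitrate

The 1 nitrate counter-ion carries a total charge of -1, so each complex ion is 1+.
Ligand charges: 2×aqua (neutral), 1×oxalato (-2 each), 1×ethylenediamine (neutral); total -2. So Cr + (-2) = 1+, giving Cr = +3.
Ligands are named alphabetically: aqua before ethylenediamine before oxalato.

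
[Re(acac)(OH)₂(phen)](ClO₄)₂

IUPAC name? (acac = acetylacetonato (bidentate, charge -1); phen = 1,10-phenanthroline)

The 2 perchlorate counter-ions carry a total charge of -2, so each complex ion is 2+.
Ligand charges: 1×acetylacetonato (-1 each), 1×1,10-phenanthroline (neutral), 2×hydroxo (-1 each); total -3. So Re + (-3) = 2+, giving Re = +5.
Ligands are named alphabetically: acetylacetonato before hydroxo before phenanthroline.

(acetylacetonato)dihydroxo(1,10-phenanthroline)rhenium(V) perchlorate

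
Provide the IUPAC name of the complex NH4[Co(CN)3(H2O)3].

ammonium triaquatricyanocobaltate(II)

The 1 ammonium counter-ion carries a total charge of +1, so each complex ion is 1−.
Ligand charges: 3×cyano (-1 each), 3×aqua (neutral); total -3. So Co + (-3) = 1−, giving Co = +2.
The complex ion is anionic, so cobalt takes the -ate form cobaltate(II).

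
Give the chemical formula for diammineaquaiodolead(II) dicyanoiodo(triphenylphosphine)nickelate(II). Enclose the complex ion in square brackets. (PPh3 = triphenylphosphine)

Cation [Pb…]: ligand charges -1, Pb(II) ⇒ ion charge 1+.
Anion [Ni…]: ligand charges -3, Ni(II) ⇒ ion charge 1−.
One 1+ cation balances one 1− anion.

[Pb(H2O)I(NH3)2][Ni(CN)2I(PPh3)]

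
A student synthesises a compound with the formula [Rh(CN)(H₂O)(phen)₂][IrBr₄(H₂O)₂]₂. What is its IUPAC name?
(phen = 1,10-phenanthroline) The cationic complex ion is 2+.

aquacyanobis(1,10-phenanthroline)rhodium(III) diaquatetrabromoiridate(III)

The complex cation is given as 2+; its ligand charges sum to -1, so Rh = +3.
With 2 anions per cation, each anion must be 2/2 = 1−.
Anion: ligand charges sum to -4; for the ion to be 1−, Ir = +3.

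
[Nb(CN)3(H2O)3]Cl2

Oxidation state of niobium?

+5

2 chloride outside the brackets (-1 each) → the complex ion is 2+.
Ligand charges: 3×CN = -3; 3×H2O neutral; sum -3.
Nb + (-3) = 2+ ⇒ Nb is +5.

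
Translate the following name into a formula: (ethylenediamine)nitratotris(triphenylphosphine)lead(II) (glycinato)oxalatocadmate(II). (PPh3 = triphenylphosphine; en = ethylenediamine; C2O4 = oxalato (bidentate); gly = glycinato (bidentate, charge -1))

[Pb(en)(NO3)(PPh3)3][Cd(C2O4)(gly)]

Cation [Pb…]: ligand charges -1, Pb(II) ⇒ ion charge 1+.
Anion [Cd…]: ligand charges -3, Cd(II) ⇒ ion charge 1−.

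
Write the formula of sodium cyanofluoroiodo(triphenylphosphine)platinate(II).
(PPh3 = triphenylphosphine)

Ligands: 1 fluoro (F, -1), 1 cyano (CN, -1), 1 triphenylphosphine (PPh3, neutral), 1 iodo (I, -1). Ligand charge sum = -3.
With Pt in oxidation state +2, the complex ion is [Pt...]^1−.
Charge balance with sodium (+1) requires 1 complex ion per 1 sodium.

Na[Pt(CN)FI(PPh3)]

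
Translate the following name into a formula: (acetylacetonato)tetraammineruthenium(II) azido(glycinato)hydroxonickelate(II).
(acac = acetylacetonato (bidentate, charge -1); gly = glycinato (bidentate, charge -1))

[Ru(acac)(NH3)4][Ni(gly)(N3)(OH)]

Cation [Ru…]: ligand charges -1, Ru(II) ⇒ ion charge 1+.
Anion [Ni…]: ligand charges -3, Ni(II) ⇒ ion charge 1−.
One 1+ cation balances one 1− anion.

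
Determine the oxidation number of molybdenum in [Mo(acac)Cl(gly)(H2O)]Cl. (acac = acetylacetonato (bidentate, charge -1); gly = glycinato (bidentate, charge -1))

1 chloride outside the brackets (-1 each) → the complex ion is 1+.
Ligand charges: 1×acac = -1; 1×H2O neutral; 1×Cl = -1; 1×gly = -1; sum -3.
Mo + (-3) = 1+ ⇒ Mo is +4.

+4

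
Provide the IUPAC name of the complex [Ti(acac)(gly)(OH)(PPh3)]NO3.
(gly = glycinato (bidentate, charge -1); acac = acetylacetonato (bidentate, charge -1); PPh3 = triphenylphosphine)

(acetylacetonato)(glycinato)hydroxo(triphenylphosphine)titanium(IV) nitrate

The 1 nitrate counter-ion carries a total charge of -1, so each complex ion is 1+.
Ligand charges: 1×glycinato (-1 each), 1×acetylacetonato (-1 each), 1×hydroxo (-1 each), 1×triphenylphosphine (neutral); total -3. So Ti + (-3) = 1+, giving Ti = +4.
Ligands are named alphabetically: acetylacetonato before glycinato before hydroxo before triphenylphosphine.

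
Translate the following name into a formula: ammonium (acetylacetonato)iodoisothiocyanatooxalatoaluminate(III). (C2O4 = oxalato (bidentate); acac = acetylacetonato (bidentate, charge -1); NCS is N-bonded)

(NH4)2[Al(acac)(C2O4)I(NCS)]

Ligands: 1 iodo (I, -1), 1 oxalato (C2O4, -2), 1 acetylacetonato (acac, -1), 1 isothiocyanato (NCS, -1). Ligand charge sum = -5.
Charge balance with ammonium (+1) requires 1 complex ion per 2 ammonium.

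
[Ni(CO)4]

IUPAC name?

There is no counter-ion, so the complex is neutral overall.
Ligand charges: 4×carbonyl (neutral); total 0. So Ni + (0) = 0, giving Ni = 0.

tetracarbonylnickel(0)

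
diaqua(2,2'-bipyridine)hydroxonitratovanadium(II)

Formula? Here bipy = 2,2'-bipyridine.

Ligands: 1 hydroxo (OH, -1), 1 nitrato (NO3, -1), 2 aqua (H2O, neutral), 1 2,2'-bipyridine (bipy, neutral). Ligand charge sum = -2.
With V in oxidation state +2, the complex ion is [V...].

[V(bipy)(H2O)2(NO3)(OH)]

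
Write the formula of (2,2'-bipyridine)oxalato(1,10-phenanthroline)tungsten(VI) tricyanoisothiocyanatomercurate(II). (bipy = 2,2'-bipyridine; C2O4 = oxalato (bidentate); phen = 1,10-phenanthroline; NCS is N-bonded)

[W(bipy)(C2O4)(phen)][Hg(CN)3(NCS)]2

Cation [W…]: ligand charges -2, W(VI) ⇒ ion charge 4+.
Anion [Hg…]: ligand charges -4, Hg(II) ⇒ ion charge 2−.
One 4+ cation requires 2 of the 2− anion.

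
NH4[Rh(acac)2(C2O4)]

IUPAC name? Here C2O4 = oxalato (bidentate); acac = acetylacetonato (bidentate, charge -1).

The 1 ammonium counter-ion carries a total charge of +1, so each complex ion is 1−.
Ligand charges: 1×oxalato (-2 each), 2×acetylacetonato (-1 each); total -4. So Rh + (-4) = 1−, giving Rh = +3.
Ligands are named alphabetically: acetylacetonato before oxalato.
The complex ion is anionic, so rhodium takes the -ate form rhodate(III).

ammonium bis(acetylacetonato)oxalatorhodate(III)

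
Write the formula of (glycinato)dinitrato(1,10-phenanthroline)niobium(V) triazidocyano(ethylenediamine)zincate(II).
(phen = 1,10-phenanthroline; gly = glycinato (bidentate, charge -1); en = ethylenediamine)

Cation [Nb…]: ligand charges -3, Nb(V) ⇒ ion charge 2+.
Anion [Zn…]: ligand charges -4, Zn(II) ⇒ ion charge 2−.

[Nb(gly)(NO3)2(phen)][Zn(CN)(en)(N3)3]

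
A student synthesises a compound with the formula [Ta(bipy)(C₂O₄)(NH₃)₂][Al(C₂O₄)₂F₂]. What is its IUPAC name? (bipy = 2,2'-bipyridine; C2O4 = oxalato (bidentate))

diammine(2,2'-bipyridine)oxalatotantalum(V) difluorodioxalatoaluminate(III)

Aluminium is always +3 in its complexes; the anion's ligand charges sum to -6, so the complex anion is 3−.
A 1:1 salt means the cation carries the equal and opposite charge, 3+.
Cation: ligand charges sum to -2; for the ion to be 3+, Ta = +5.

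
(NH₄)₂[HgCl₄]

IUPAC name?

The 2 ammonium counter-ions carry a total charge of +2, so each complex ion is 2−.
Ligand charges: 4×chloro (-1 each); total -4. So Hg + (-4) = 2−, giving Hg = +2.
The complex ion is anionic, so mercury takes the -ate form mercurate(II).

ammonium tetrachloromercurate(II)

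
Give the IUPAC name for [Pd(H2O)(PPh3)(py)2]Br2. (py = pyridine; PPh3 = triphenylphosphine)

aquabis(pyridine)(triphenylphosphine)palladium(II) bromide

The 2 bromide counter-ions carry a total charge of -2, so each complex ion is 2+.
Ligand charges: 1×aqua (neutral), 2×pyridine (neutral), 1×triphenylphosphine (neutral); total 0. So Pd + (0) = 2+, giving Pd = +2.
Ligands are named alphabetically: aqua before pyridine before triphenylphosphine.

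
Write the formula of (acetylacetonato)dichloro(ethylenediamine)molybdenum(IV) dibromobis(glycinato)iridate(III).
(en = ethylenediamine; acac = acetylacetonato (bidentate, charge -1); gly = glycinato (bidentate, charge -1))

[Mo(acac)Cl2(en)][IrBr2(gly)2]

Cation [Mo…]: ligand charges -3, Mo(IV) ⇒ ion charge 1+.
Anion [Ir…]: ligand charges -4, Ir(III) ⇒ ion charge 1−.
One 1+ cation balances one 1− anion.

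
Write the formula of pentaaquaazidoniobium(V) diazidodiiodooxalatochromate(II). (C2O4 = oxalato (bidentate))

[Nb(H2O)5(N3)][Cr(C2O4)I2(N3)2]

Cation [Nb…]: ligand charges -1, Nb(V) ⇒ ion charge 4+.
Anion [Cr…]: ligand charges -6, Cr(II) ⇒ ion charge 4−.
One 4+ cation balances one 4− anion.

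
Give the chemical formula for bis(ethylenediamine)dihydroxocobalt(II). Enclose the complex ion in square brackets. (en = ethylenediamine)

Ligands: 2 hydroxo (OH, -1), 2 ethylenediamine (en, neutral). Ligand charge sum = -2.
With Co in oxidation state +2, the complex ion is [Co...].

[Co(en)2(OH)2]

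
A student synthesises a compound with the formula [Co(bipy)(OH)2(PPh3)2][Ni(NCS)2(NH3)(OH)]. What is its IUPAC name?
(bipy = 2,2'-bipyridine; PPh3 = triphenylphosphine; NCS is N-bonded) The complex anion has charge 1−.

Both ions are complex: the cation is named first with the plain metal name, the anion second with the -ate form; each ion's ligands are alphabetised independently.
The complex anion is given as 1−; its ligand charges sum to -3, so Ni = +2.
A 1:1 salt means the cation carries the equal and opposite charge, 1+.
Cation: ligand charges sum to -2; for the ion to be 1+, Co = +3.

(2,2'-bipyridine)dihydroxobis(triphenylphosphine)cobalt(III) amminehydroxodiisothiocyanatonickelate(II)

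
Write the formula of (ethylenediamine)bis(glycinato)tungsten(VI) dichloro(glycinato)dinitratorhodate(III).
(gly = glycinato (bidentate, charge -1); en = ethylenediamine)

[W(en)(gly)2][RhCl2(gly)(NO3)2]2

Cation [W…]: ligand charges -2, W(VI) ⇒ ion charge 4+.
Anion [Rh…]: ligand charges -5, Rh(III) ⇒ ion charge 2−.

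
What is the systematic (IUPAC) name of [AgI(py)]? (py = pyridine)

There is no counter-ion, so the complex is neutral overall.
Ligand charges: 1×iodo (-1 each), 1×pyridine (neutral); total -1. So Ag + (-1) = 0, giving Ag = +1.
Ligands are named alphabetically: iodo before pyridine.

iodo(pyridine)silver(I)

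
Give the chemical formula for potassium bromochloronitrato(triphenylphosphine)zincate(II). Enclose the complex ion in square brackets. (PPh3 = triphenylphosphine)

K[ZnBrCl(NO3)(PPh3)]

Ligands: 1 nitrato (NO3, -1), 1 chloro (Cl, -1), 1 triphenylphosphine (PPh3, neutral), 1 bromo (Br, -1). Ligand charge sum = -3.
With Zn in oxidation state +2, the complex ion is [Zn...]^1−.
Charge balance with potassium (+1) requires 1 complex ion per 1 potassium.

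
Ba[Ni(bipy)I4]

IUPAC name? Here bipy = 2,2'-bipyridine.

The 1 barium counter-ion carries a total charge of +2, so each complex ion is 2−.
Ligand charges: 4×iodo (-1 each), 1×2,2'-bipyridine (neutral); total -4. So Ni + (-4) = 2−, giving Ni = +2.
Ligands are named alphabetically: bipyridine before iodo.
The complex ion is anionic, so nickel takes the -ate form nickelate(II).

barium (2,2'-bipyridine)tetraiodonickelate(II)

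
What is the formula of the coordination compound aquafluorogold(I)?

[AuF(H2O)]

Ligands: 1 aqua (H2O, neutral), 1 fluoro (F, -1). Ligand charge sum = -1.
With Au in oxidation state +1, the complex ion is [Au...].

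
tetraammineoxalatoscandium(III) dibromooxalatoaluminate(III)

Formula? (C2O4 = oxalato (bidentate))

[Sc(C2O4)(NH3)4][AlBr2(C2O4)]

Cation [Sc…]: ligand charges -2, Sc(III) ⇒ ion charge 1+.
Anion [Al…]: ligand charges -4, Al(III) ⇒ ion charge 1−.
One 1+ cation balances one 1− anion.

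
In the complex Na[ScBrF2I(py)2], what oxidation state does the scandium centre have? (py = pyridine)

+3

1 sodium outside the brackets (+1 each) → the complex ion is 1−.
Ligand charges: 2×F = -2; 2×py neutral; 1×Br = -1; 1×I = -1; sum -4.
Sc + (-4) = 1− ⇒ Sc is +3.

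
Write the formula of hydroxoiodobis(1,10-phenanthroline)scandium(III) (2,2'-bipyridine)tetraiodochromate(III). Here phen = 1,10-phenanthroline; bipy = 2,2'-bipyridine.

[ScI(OH)(phen)2][Cr(bipy)I4]

Cation [Sc…]: ligand charges -2, Sc(III) ⇒ ion charge 1+.
Anion [Cr…]: ligand charges -4, Cr(III) ⇒ ion charge 1−.
One 1+ cation balances one 1− anion.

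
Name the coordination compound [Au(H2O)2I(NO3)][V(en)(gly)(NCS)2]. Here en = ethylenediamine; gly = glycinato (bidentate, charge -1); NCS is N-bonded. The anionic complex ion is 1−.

diaquaiodonitratogold(III) (ethylenediamine)(glycinato)diisothiocyanatovanadate(II)

Both ions are complex: the cation is named first with the plain metal name, the anion second with the -ate form; each ion's ligands are alphabetised independently.
The complex anion is given as 1−; its ligand charges sum to -3, so V = +2.
A 1:1 salt means the cation carries the equal and opposite charge, 1+.
Cation: ligand charges sum to -2; for the ion to be 1+, Au = +3.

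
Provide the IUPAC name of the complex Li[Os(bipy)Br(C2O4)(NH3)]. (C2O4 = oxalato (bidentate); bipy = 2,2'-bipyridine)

The 1 lithium counter-ion carries a total charge of +1, so each complex ion is 1−.
Ligand charges: 1×bromo (-1 each), 1×ammine (neutral), 1×oxalato (-2 each), 1×2,2'-bipyridine (neutral); total -3. So Os + (-3) = 1−, giving Os = +2.
Ligands are named alphabetically: ammine before bipyridine before bromo before oxalato.
The complex ion is anionic, so osmium takes the -ate form osmate(II).

lithium ammine(2,2'-bipyridine)bromooxalatoosmate(II)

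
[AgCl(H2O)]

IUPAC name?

aquachlorosilver(I)

There is no counter-ion, so the complex is neutral overall.
Ligand charges: 1×aqua (neutral), 1×chloro (-1 each); total -1. So Ag + (-1) = 0, giving Ag = +1.
Ligands are named alphabetically: aqua before chloro.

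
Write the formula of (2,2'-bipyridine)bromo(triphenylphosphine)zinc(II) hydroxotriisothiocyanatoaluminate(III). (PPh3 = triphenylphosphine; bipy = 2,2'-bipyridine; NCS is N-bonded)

[Zn(bipy)Br(PPh3)][Al(NCS)3(OH)]

Cation [Zn…]: ligand charges -1, Zn(II) ⇒ ion charge 1+.
Anion [Al…]: ligand charges -4, Al(III) ⇒ ion charge 1−.
One 1+ cation balances one 1− anion.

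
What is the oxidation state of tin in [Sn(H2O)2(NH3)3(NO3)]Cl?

1 chloride outside the brackets (-1 each) → the complex ion is 1+.
Ligand charges: 2×H2O neutral; 3×NH3 neutral; 1×NO3 = -1; sum -1.
Sn + (-1) = 1+ ⇒ Sn is +2.

+2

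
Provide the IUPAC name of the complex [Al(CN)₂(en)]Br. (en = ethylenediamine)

dicyano(ethylenediamine)aluminium(III) bromide

The 1 bromide counter-ion carries a total charge of -1, so each complex ion is 1+.
Ligand charges: 2×cyano (-1 each), 1×ethylenediamine (neutral); total -2. So Al + (-2) = 1+, giving Al = +3.
Ligands are named alphabetically: cyano before ethylenediamine.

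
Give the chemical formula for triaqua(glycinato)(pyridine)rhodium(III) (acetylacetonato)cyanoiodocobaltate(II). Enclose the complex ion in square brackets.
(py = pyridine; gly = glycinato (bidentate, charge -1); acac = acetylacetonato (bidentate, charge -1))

Cation [Rh…]: ligand charges -1, Rh(III) ⇒ ion charge 2+.
Anion [Co…]: ligand charges -3, Co(II) ⇒ ion charge 1−.

[Rh(gly)(H2O)3(py)][Co(acac)(CN)I]2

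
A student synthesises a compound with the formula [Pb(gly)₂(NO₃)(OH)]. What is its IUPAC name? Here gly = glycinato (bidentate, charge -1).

There is no counter-ion, so the complex is neutral overall.
Ligand charges: 1×hydroxo (-1 each), 2×glycinato (-1 each), 1×nitrato (-1 each); total -4. So Pb + (-4) = 0, giving Pb = +4.
Ligands are named alphabetically: glycinato before hydroxo before nitrato.

bis(glycinato)hydroxonitratolead(IV)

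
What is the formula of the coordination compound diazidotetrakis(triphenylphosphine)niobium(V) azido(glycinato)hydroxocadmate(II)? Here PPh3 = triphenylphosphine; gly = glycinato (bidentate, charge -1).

[Nb(N3)2(PPh3)4][Cd(gly)(N3)(OH)]3

Cation [Nb…]: ligand charges -2, Nb(V) ⇒ ion charge 3+.
Anion [Cd…]: ligand charges -3, Cd(II) ⇒ ion charge 1−.
One 3+ cation requires 3 of the 1− anion.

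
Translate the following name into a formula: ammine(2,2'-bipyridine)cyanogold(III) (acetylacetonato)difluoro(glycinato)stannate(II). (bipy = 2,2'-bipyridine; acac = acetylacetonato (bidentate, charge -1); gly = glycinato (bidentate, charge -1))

Cation [Au…]: ligand charges -1, Au(III) ⇒ ion charge 2+.
Anion [Sn…]: ligand charges -4, Sn(II) ⇒ ion charge 2−.

[Au(bipy)(CN)(NH3)][Sn(acac)F2(gly)]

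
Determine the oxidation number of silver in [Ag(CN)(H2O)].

+1

No counter-ion: the bracketed complex is neutral.
Ligand charges: 1×H2O neutral; 1×CN = -1; sum -1.
Ag + (-1) = 0 ⇒ Ag is +1.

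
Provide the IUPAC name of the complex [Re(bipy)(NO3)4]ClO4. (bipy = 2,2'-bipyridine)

The 1 perchlorate counter-ion carries a total charge of -1, so each complex ion is 1+.
Ligand charges: 1×2,2'-bipyridine (neutral), 4×nitrato (-1 each); total -4. So Re + (-4) = 1+, giving Re = +5.
Ligands are named alphabetically: bipyridine before nitrato.

(2,2'-bipyridine)tetranitratorhenium(V) perchlorate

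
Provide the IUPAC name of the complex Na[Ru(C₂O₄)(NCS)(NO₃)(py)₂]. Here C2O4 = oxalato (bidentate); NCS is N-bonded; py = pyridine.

The 1 sodium counter-ion carries a total charge of +1, so each complex ion is 1−.
Ligand charges: 1×nitrato (-1 each), 1×oxalato (-2 each), 1×isothiocyanato (-1 each), 2×pyridine (neutral); total -4. So Ru + (-4) = 1−, giving Ru = +3.
Ligands are named alphabetically: isothiocyanato before nitrato before oxalato before pyridine.
The complex ion is anionic, so ruthenium takes the -ate form ruthenate(III).

sodium isothiocyanatonitratooxalatobis(pyridine)ruthenate(III)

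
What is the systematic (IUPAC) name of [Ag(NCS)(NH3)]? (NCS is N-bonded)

There is no counter-ion, so the complex is neutral overall.
Ligand charges: 1×isothiocyanato (-1 each), 1×ammine (neutral); total -1. So Ag + (-1) = 0, giving Ag = +1.
Ligands are named alphabetically: ammine before isothiocyanato.

ammineisothiocyanatosilver(I)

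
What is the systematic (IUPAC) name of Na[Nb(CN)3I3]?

The 1 sodium counter-ion carries a total charge of +1, so each complex ion is 1−.
Ligand charges: 3×iodo (-1 each), 3×cyano (-1 each); total -6. So Nb + (-6) = 1−, giving Nb = +5.
The complex ion is anionic, so niobium takes the -ate form niobate(V).

sodium tricyanotriiodoniobate(V)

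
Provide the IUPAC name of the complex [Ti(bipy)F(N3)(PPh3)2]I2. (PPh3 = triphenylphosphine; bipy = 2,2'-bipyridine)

The 2 iodide counter-ions carry a total charge of -2, so each complex ion is 2+.
Ligand charges: 1×azido (-1 each), 1×fluoro (-1 each), 2×triphenylphosphine (neutral), 1×2,2'-bipyridine (neutral); total -2. So Ti + (-2) = 2+, giving Ti = +4.
Ligands are named alphabetically: azido before bipyridine before fluoro before triphenylphosphine.

azido(2,2'-bipyridine)fluorobis(triphenylphosphine)titanium(IV) iodide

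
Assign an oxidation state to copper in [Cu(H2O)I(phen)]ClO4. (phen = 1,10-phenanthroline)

1 perchlorate outside the brackets (-1 each) → the complex ion is 1+.
Ligand charges: 1×I = -1; 1×H2O neutral; 1×phen neutral; sum -1.
Cu + (-1) = 1+ ⇒ Cu is +2.

+2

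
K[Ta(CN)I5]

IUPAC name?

The 1 potassium counter-ion carries a total charge of +1, so each complex ion is 1−.
Ligand charges: 5×iodo (-1 each), 1×cyano (-1 each); total -6. So Ta + (-6) = 1−, giving Ta = +5.
The complex ion is anionic, so tantalum takes the -ate form tantalate(V).

potassium cyanopentaiodotantalate(V)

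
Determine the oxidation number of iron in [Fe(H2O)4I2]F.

+3

1 fluoride outside the brackets (-1 each) → the complex ion is 1+.
Ligand charges: 4×H2O neutral; 2×I = -2; sum -2.
Fe + (-2) = 1+ ⇒ Fe is +3.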